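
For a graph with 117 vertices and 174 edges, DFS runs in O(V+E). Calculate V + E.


A full DFS traversal visits each vertex once and examines each edge once.
V = 117
E = 174
Sum = 117 + 174 = 291


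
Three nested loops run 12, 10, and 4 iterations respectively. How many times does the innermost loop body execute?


Loop 1 (outermost): 12 iterations
Loop 2 (middle): 10 iterations per outer
Loop 3 (innermost): 4 iterations per middle
Total = 12 * 10 * 4 = 480


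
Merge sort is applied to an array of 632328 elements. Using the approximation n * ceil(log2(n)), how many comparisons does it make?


Merge sort divides the array into halves recursively.
Number of levels = ceil(log2(632328)) = 20
At each level, approximately n = 632328 comparisons are needed for merging.
Total comparisons ~ n * ceil(log2(n)) = 632328 * 20 = 12646560


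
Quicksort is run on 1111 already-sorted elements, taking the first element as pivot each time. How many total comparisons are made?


Sum of comparisons per partition:
1110 + 1109 + ... + 1 + 0
= 1111 * (1111 - 1) / 2
= 1111 * 1110 / 2
= 616605


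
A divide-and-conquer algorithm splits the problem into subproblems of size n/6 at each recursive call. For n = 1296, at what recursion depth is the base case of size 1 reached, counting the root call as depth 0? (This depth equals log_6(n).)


At each depth, the problem size is divided by 6:
  Depth 0: problem size = 1296
  Depth 1: problem size = 216
  Depth 2: problem size = 36
  Depth 3: problem size = 6
  Depth 4: problem size = 1 (base case)
The base case is reached at depth log_6(1296) = 4 (the tree has 5 levels counting depth 0, but the depth asked for is 4).
Recursion depth = 4


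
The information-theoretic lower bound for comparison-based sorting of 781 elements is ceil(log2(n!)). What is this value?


A binary decision tree of height h has at most 2^h leaves and needs at least n! of them, so h >= ceil(log2(n!)).
781! is far too large to multiply out, so use Stirling's series:
  ln(n!) ~ n ln n - n + (1/2) ln(2 pi n) + 1/(12n)  (error below 1/(360 n^3), negligible here)
  ln(781) = 6.6605751
  n ln n = 781 * 6.6605751 = 5201.9092
  (1/2) ln(2 pi * 781) = (1/2) ln(4907.1677) = 4.2492
  1/(12*781) = 0.0001
  ln(781!) ~ 5201.9092 - 781 + 4.2492 + 0.0001 = 4425.1585
Convert to base 2: log2(781!) = 4425.1585 / ln 2 = 4425.1585 / 0.69314718 = 6384.1542
ceil(6384.1542) = 6385


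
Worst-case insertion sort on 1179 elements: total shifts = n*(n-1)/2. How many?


Sum of shifts = 1 + 2 + 3 + ... + 1178
= 1179 * 1178 / 2
= 1388862 / 2
= 694431


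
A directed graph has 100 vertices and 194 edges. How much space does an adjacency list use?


Adjacency list: one list head per vertex + one entry per edge
Vertex heads: 100
Edge entries: 194
Total = 100 + 194 = 294


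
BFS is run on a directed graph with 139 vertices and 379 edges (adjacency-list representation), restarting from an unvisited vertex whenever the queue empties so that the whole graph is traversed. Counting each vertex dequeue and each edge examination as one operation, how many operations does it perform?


A full BFS traversal dequeues each vertex exactly once and examines each directed edge exactly once.
V = 139 (vertex processing cost)
E = 379 (edge examination cost)
Total operations proportional to V + E = 139 + 379 = 518


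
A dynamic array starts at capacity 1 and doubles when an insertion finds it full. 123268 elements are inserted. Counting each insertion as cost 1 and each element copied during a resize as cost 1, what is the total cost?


n = 123268
Insertion costs: 123268
Resizes copy 1, 2, 4, ... up to the largest power of 2 that is <= n-1 = 123267, i.e. 65536.
Copy costs = 1 + 2 + 4 + 8 + 16 + 32 + 64 + 128 + 256 + 512 + 1024 + 2048 + 4096 + 8192 + 16384 + 32768 + 65536 = 131071
Total = 123268 + 131071 = 254339


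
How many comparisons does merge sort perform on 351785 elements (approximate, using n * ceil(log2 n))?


Recursion depth: ceil(log2(351785)) = 19
Each recursion level merges n = 351785 elements
Total = 351785 * 19 = 6683915


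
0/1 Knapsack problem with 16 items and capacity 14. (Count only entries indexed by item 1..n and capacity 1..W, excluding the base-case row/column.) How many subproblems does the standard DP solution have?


The DP table is indexed by (item, capacity).
Rows: 16 items
Columns: 14 capacity values (1 to W)
Total subproblems = 16 * 14 = 224


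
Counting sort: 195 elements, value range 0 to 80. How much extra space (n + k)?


n = 195 (output array)
k = 81 (count array for 81 distinct values)
Extra space = 195 + 81 = 276


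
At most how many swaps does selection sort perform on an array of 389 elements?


Each of the 388 passes places one element in its final position.
Pass 1: swap minimum into position 0
Pass 2: swap minimum of remaining into position 1
...
Pass 388: last two elements, one swap
Maximum swaps = 389 - 1 = 388


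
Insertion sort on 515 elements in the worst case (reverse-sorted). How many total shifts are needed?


In the worst case (reverse-sorted), each element shifts past all previous:
  Element 1: 1 shifts
  Element 2: 2 shifts
  Element 3: 3 shifts
  Element 4: 4 shifts
  Element 5: 5 shifts
  ...
  Element 514: 514 shifts
Total = 1 + 2 + ... + 514
= 515*(515-1)/2 = 132355


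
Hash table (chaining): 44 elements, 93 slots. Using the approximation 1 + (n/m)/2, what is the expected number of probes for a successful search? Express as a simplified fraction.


Computing expected probes:
alpha = 44/93
= 1 + alpha/2
= 1 + 44/(2*93)
= (2*93 + 44) / (2*93)
= 230/186 = 115/93


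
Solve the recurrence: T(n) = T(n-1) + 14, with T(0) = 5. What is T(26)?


Unrolling the recurrence:
T(26) = T(25) + 14
       = T(24) + 14 + 14
       = T(23) + 14*3
       ...
       = T(0) + 14*26
       = 5 + 364 = 369


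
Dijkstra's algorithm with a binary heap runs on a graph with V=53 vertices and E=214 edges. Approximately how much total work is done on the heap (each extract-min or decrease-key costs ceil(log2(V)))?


Dijkstra with a binary heap: each vertex is extracted once, each edge may relax once.
Each heap operation costs O(log V).
V + E = 53 + 214 = 267
ceil(log2(53)) = 6 (since 2^5 = 32 < 53 <= 64 = 2^6)
Total heap work = (V+E) * ceil(log2(V)) = 267 * 6 = 1602


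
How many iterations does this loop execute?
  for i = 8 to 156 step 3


The loop variable i takes values starting at 8 and increments by 3 each iteration.
Sequence: i = 8, 11, 14, 17, 20, 23, 26, 29, 32, ...
The upper bound 156 is inclusive, so the count is floor((last - first) / step) + 1:
floor((156 - 8) / 3) + 1 = floor(148/3) + 1 = 49 + 1 = 50


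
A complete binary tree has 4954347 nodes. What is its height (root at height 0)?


In a complete binary tree, level k holds nodes 2^k .. 2^(k+1)-1 (1-indexed).
Height = floor(log2(n)) = floor(log2(4954347)) = 22
Check: 2^22 = 4194304 <= 4954347 < 8388608 = 2^23


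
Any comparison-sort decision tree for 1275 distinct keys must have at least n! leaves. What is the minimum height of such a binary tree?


A binary decision tree of height h has at most 2^h leaves and needs at least n! of them, so h >= ceil(log2(n!)).
1275! is far too large to multiply out, so use Stirling's series:
  ln(n!) ~ n ln n - n + (1/2) ln(2 pi n) + 1/(12n)  (error below 1/(360 n^3), negligible here)
  ln(1275) = 7.1507015
  n ln n = 1275 * 7.1507015 = 9117.1444
  (1/2) ln(2 pi * 1275) = (1/2) ln(8011.0613) = 4.4943
  1/(12*1275) = 0.0001
  ln(1275!) ~ 9117.1444 - 1275 + 4.4943 + 0.0001 = 7846.6388
Convert to base 2: log2(1275!) = 7846.6388 / ln 2 = 7846.6388 / 0.69314718 = 11320.3069
ceil(11320.3069) = 11321


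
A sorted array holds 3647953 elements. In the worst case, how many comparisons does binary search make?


Halving sequence: 3647953 -> 1823976 -> 911988 -> 455994 -> 227997 -> 113998 -> 56999 -> 28499 -> 14249 -> 7124 -> 3562 -> 1781 -> 890 -> 445 -> 222 -> 111 -> 55 -> 27 -> 13 -> 6 -> 3 -> 1
Number of halvings = 21
Max comparisons = 21 + 1 = 22


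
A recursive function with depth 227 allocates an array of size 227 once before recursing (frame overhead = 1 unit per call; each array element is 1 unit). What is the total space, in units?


Array allocation: 227 units (allocated once)
Stack frames: 227 deep * 1 per frame = 227 units
Total = 227 + 227 = 454


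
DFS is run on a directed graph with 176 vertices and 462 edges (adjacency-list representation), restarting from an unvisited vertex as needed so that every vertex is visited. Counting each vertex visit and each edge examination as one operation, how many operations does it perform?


A full DFS traversal processes each vertex exactly once (push/pop on stack).
Each directed edge is examined once.
V = 176, E = 462
V + E = 638


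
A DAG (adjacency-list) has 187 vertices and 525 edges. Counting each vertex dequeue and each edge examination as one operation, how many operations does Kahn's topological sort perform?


V = 187 (vertex processing)
E = 525 (edge processing)
V + E = 187 + 525 = 712


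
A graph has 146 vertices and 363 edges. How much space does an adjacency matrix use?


Adjacency matrix: V x V grid of entries
Space = V^2 = 146^2 = 146 * 146 = 21316


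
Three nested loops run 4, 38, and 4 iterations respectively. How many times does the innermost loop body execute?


Loop 1 (outermost): 4 iterations
Loop 2 (middle): 38 iterations per outer
Loop 3 (innermost): 4 iterations per middle
Total = 4 * 38 * 4 = 608


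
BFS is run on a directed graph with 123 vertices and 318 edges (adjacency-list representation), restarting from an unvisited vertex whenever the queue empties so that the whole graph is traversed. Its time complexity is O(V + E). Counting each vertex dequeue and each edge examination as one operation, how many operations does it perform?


A full BFS traversal dequeues each vertex exactly once and examines each directed edge exactly once.
V = 123 (vertex processing cost)
E = 318 (edge examination cost)
Total operations proportional to V + E = 123 + 318 = 441


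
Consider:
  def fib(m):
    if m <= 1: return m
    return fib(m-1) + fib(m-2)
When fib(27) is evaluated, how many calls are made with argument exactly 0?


Let N(m) = number of times fib(m) is called while evaluating fib(27).
N(27) = 1 (the initial call).
N(26) = 1 (only fib(27) calls it).
For 1 <= m <= 25: fib(m) is called by fib(m+1) and fib(m+2), so
  N(m) = N(m+1) + N(m+2).
fib(0) is called only by fib(2), so N(0) = N(2).
Walk down from m=27:
  N(27)=1, N(26)=1, N(25)=2, N(24)=3, N(23)=5, N(22)=8, N(21)=13, N(20)=21, N(19)=34, N(18)=55, N(17)=89, N(16)=144, N(15)=233, N(14)=377, N(13)=610, N(12)=987, N(11)=1597, N(10)=2584, N(9)=4181, N(8)=6765, N(7)=10946, N(6)=17711, N(5)=28657, N(4)=46368, N(3)=75025, N(2)=121393, N(1)=196418, N(0)=N(2)=121393
N(0) = 121393


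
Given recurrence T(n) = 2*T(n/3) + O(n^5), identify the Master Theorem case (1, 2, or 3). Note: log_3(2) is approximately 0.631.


Master Theorem parameters: a=2, b=3, c=5
log_b(a) = 0.631
Compare b^c with a: 3^5 = 243 > 2, so c > log_b(a).
Comparing c=5 vs log_b(a)=0.631:
5 > 0.631 => Case 3
Result: T(n) = O(n^5)
Master Theorem case = 3


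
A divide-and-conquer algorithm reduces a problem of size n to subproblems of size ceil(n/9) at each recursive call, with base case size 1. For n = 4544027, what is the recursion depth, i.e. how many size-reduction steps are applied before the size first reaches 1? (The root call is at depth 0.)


Each step divides the size by 9 (rounding up); after k steps the size is ceil(n/9^k), which equals 1 exactly when 9^k >= n.
So the depth is the smallest k with 9^k >= 4544027, i.e. ceil(log_9(4544027)).
9^6 = 531441 < 4544027 <= 4782969 = 9^7
Recursion depth = 7


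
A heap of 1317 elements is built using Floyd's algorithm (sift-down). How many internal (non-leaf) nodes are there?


Leaf nodes occupy roughly half the array.
Sift-down is called for each internal node, starting from the last one.
Internal nodes = floor(n/2) = floor(1317/2) = 658


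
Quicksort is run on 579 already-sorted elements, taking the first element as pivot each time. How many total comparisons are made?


Sum of comparisons per partition:
578 + 577 + ... + 1 + 0
= 579 * (579 - 1) / 2
= 579 * 578 / 2
= 167331


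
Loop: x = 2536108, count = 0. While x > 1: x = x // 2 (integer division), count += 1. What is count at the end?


The variable x halves each step:
x = 2536108 -> 1268054 -> 634027 -> 317013 -> 158506 -> 79253 -> 39626 -> 19813 -> 9906 -> 4953 -> 2476 -> 1238 -> 619 -> 309 -> 154 -> 77 -> 38 -> 19 -> 9 -> 4 -> 2 -> 1
Number of halvings = floor(log2(2536108)) = 21


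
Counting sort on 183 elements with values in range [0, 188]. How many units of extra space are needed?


Output array size: 183 (to store sorted result)
Count array size: 189 (one slot per possible value, range 0 to 188)
Total extra space = 183 + 189 = 372


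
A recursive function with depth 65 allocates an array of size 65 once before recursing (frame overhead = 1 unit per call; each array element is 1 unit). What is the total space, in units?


Array allocation: 65 units (allocated once)
Stack frames: 65 deep * 1 per frame = 65 units
Total = 65 + 65 = 130


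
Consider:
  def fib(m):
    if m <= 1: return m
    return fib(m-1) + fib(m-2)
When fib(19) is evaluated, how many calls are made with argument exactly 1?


Let N(m) = number of times fib(m) is called while evaluating fib(19).
N(19) = 1 (the initial call).
N(18) = 1 (only fib(19) calls it).
For 1 <= m <= 17: fib(m) is called by fib(m+1) and fib(m+2), so
  N(m) = N(m+1) + N(m+2).
fib(0) is called only by fib(2), so N(0) = N(2).
Walk down from m=19:
  N(19)=1, N(18)=1, N(17)=2, N(16)=3, N(15)=5, N(14)=8, N(13)=13, N(12)=21, N(11)=34, N(10)=55, N(9)=89, N(8)=144, N(7)=233, N(6)=377, N(5)=610, N(4)=987, N(3)=1597, N(2)=2584, N(1)=4181
N(1) = 4181


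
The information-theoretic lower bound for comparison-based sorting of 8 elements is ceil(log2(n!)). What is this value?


A binary decision tree of height h has at most 2^h leaves and needs at least n! of them, so h >= ceil(log2(n!)).
Compute 8! as a running product:
  x2 = 2, x3 = 6, x4 = 24, x5 = 120
  x6 = 720, x7 = 5040, x8 = 40320
8! = 40320
Bracket between powers of 2:
  2^15 = 32768 < 40320 <= 65536 = 2^16
So ceil(log2(8!)) = 16


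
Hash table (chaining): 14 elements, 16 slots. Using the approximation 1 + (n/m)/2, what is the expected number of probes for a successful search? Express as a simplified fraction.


Computing expected probes:
alpha = 14/16
= 1 + alpha/2
= 1 + 14/(2*16)
= (2*16 + 14) / (2*16)
= 46/32 = 23/16


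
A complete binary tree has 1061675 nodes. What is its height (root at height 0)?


In a complete binary tree, level k holds nodes 2^k .. 2^(k+1)-1 (1-indexed).
Height = floor(log2(n)) = floor(log2(1061675)) = 20
Check: 2^20 = 1048576 <= 1061675 < 2097152 = 2^21


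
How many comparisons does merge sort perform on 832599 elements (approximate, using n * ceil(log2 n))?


Recursion depth: ceil(log2(832599)) = 20
Each recursion level merges n = 832599 elements
Total = 832599 * 20 = 16651980


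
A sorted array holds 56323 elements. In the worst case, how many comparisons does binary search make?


Halving sequence: 56323 -> 28161 -> 14080 -> 7040 -> 3520 -> 1760 -> 880 -> 440 -> 220 -> 110 -> 55 -> 27 -> 13 -> 6 -> 3 -> 1
Number of halvings = 15
Max comparisons = 15 + 1 = 16


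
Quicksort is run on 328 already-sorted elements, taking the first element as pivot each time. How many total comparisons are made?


Sum of comparisons per partition:
327 + 326 + ... + 1 + 0
= 328 * (328 - 1) / 2
= 328 * 327 / 2
= 53628


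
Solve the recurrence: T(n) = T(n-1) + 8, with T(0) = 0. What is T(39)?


Unrolling the recurrence:
T(39) = T(38) + 8
       = T(37) + 8 + 8
       = T(36) + 8*3
       ...
       = T(0) + 8*39
       = 0 + 312 = 312


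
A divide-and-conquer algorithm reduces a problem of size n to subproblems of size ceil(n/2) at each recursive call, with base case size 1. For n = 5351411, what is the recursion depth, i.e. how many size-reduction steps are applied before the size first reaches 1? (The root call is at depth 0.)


Each step divides the size by 2 (rounding up); after k steps the size is ceil(n/2^k), which equals 1 exactly when 2^k >= n.
So the depth is the smallest k with 2^k >= 5351411, i.e. ceil(log_2(5351411)).
2^22 = 4194304 < 5351411 <= 8388608 = 2^23
Recursion depth = 23


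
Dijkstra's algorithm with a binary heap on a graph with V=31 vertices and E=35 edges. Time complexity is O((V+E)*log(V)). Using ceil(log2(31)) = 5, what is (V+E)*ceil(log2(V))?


Dijkstra with a binary heap: each vertex is extracted once, each edge may relax once.
Each heap operation costs O(log V).
V + E = 31 + 35 = 66
ceil(log2(31)) = 5 (since 2^4 = 16 < 31 <= 32 = 2^5)
Total heap work = (V+E) * ceil(log2(V)) = 66 * 5 = 330


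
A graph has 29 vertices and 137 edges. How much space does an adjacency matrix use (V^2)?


Adjacency matrix: V x V grid of entries
Space = V^2 = 29^2 = 29 * 29 = 841


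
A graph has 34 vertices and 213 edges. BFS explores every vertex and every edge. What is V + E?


A full BFS traversal dequeues each vertex once and examines each edge once.
Vertex visits: 34
Edge visits: 213
V + E = 34 + 213 = 247


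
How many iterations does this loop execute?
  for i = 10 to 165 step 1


The loop variable i takes values starting at 10 and increments by 1 each iteration.
Sequence: i = 10, 11, 12, 13, 14, 15, 16, 17, 18, ...
The upper bound 165 is inclusive, so the count is floor((last - first) / step) + 1:
floor((165 - 10) / 1) + 1 = floor(155/1) + 1 = 155 + 1 = 156


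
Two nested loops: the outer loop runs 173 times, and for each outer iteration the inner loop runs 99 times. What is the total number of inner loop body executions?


Outer loop: 173 iterations
Inner loop: 99 iterations per outer iteration
Total = 173 * 99 = 17127


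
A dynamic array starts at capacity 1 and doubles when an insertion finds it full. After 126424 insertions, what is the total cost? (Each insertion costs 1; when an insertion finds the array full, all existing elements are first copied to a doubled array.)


Insertion cost: 126424 (one per element)
Resizes occur just before inserting elements 2, 3, 5, 9, ...
Elements copied at each resize: 1 + 2 + 4 + 8 + 16 + 32 + 64 + 128 + 256 + 512 + 1024 + 2048 + 4096 + 8192 + 16384 + 32768 + 65536
Sum of copies = 131071 (geometric series: 2^k - 1)
Total = 126424 + 131071 = 257495


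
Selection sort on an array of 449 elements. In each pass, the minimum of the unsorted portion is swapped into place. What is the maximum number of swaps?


Selection sort performs one swap per pass:
  Pass 1: find min in positions 0 to 448, swap with position 0
  Pass 2: find min in positions 1 to 448, swap with position 1
  Pass 3: find min in positions 2 to 448, swap with position 2
  Pass 4: find min in positions 3 to 448, swap with position 3
  Pass 5: find min in positions 4 to 448, swap with position 4
  ... (443 more passes)
Total passes (and swaps) = n - 1 = 449 - 1 = 448


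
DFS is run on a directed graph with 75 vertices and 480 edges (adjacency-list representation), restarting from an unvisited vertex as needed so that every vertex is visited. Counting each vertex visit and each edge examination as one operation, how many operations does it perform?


A full DFS traversal processes each vertex exactly once (push/pop on stack).
Each directed edge is examined once.
V = 75, E = 480
V + E = 555


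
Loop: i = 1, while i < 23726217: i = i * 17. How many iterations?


i multiplies by 17 each step:
i = 1 -> 17 -> 289 -> 4913 -> 83521 -> 1419857 -> 24137569 (stop)
Iterations = ceil(log_17(23726217)) = 6


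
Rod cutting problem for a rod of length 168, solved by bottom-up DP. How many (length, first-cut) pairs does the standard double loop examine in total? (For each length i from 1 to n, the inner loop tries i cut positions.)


For each subproblem length i = 1..168, the inner loop considers i possible first cuts.
Total = 1 + 2 + ... + 168
= 168*(168+1)/2
= 168*169/2 = 14196


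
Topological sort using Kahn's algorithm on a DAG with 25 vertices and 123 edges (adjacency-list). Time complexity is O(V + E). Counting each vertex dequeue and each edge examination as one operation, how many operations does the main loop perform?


Kahn's algorithm:
  1. Compute in-degrees: O(V + E)
  2. Process queue: each vertex dequeued once (O(V))
     each edge examined once (O(E))
Total = V + E = 25 + 123 = 148


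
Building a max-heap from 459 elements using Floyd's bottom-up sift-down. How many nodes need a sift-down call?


In a heap of 459 elements (0-indexed array):
  Last element index: 458
  Parent of last element: floor((458 - 1) / 2) = 228
  Internal nodes: indices 0 to 228
  Count = floor(459/2) = 229


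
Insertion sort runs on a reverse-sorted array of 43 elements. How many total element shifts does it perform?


Sum of shifts = 1 + 2 + 3 + ... + 42
= 43 * 42 / 2
= 1806 / 2
= 903


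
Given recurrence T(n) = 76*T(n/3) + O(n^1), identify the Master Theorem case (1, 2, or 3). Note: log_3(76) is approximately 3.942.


Master Theorem parameters: a=76, b=3, c=1
log_b(a) = 3.942
Compare b^c with a: 3^1 = 3 < 76, so c < log_b(a).
Comparing c=1 vs log_b(a)=3.942:
1 < 3.942 => Case 1
Result: T(n) = O(n^(log_3 76)) ~ O(n^3.942)
Master Theorem case = 1


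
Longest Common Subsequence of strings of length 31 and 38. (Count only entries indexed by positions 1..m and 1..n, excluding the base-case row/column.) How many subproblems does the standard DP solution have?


DP table indexed by positions in both strings.
First string: 31 positions
Second string: 38 positions
Total = 31 * 38 = 1178


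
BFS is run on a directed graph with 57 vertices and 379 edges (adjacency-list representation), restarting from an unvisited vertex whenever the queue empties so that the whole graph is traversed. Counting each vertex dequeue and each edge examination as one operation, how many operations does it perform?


A full BFS traversal dequeues each vertex exactly once and examines each directed edge exactly once.
V = 57 (vertex processing cost)
E = 379 (edge examination cost)
Total operations proportional to V + E = 57 + 379 = 436


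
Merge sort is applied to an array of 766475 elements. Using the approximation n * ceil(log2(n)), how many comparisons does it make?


Merge sort divides the array into halves recursively.
Number of levels = ceil(log2(766475)) = 20
At each level, approximately n = 766475 comparisons are needed for merging.
Total comparisons ~ n * ceil(log2(n)) = 766475 * 20 = 15329500


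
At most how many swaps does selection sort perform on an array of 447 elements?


Each of the 446 passes places one element in its final position.
Pass 1: swap minimum into position 0
Pass 2: swap minimum of remaining into position 1
...
Pass 446: last two elements, one swap
Maximum swaps = 447 - 1 = 446


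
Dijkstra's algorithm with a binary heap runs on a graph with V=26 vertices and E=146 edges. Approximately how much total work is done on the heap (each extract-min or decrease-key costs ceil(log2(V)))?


Dijkstra with a binary heap: each vertex is extracted once, each edge may relax once.
Each heap operation costs O(log V).
V + E = 26 + 146 = 172
ceil(log2(26)) = 5 (since 2^4 = 16 < 26 <= 32 = 2^5)
Total heap work = (V+E) * ceil(log2(V)) = 172 * 5 = 860


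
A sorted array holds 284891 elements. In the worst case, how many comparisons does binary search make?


Halving sequence: 284891 -> 142445 -> 71222 -> 35611 -> 17805 -> 8902 -> 4451 -> 2225 -> 1112 -> 556 -> 278 -> 139 -> 69 -> 34 -> 17 -> 8 -> 4 -> 2 -> 1
Number of halvings = 18
Max comparisons = 18 + 1 = 19


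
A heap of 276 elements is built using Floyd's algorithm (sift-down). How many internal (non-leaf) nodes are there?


Leaf nodes occupy roughly half the array.
Sift-down is called for each internal node, starting from the last one.
Internal nodes = floor(n/2) = floor(276/2) = 138


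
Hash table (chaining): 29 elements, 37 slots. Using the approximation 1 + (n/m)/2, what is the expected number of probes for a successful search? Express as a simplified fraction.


Computing expected probes:
alpha = 29/37
= 1 + alpha/2
= 1 + 29/(2*37)
= (2*37 + 29) / (2*37)
= 103/74


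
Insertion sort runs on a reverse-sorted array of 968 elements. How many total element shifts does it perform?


Sum of shifts = 1 + 2 + 3 + ... + 967
= 968 * 967 / 2
= 936056 / 2
= 468028


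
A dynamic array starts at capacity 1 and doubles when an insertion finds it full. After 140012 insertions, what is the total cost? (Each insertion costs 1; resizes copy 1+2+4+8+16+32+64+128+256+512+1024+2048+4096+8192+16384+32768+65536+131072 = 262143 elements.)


Insertion cost: 140012 (one per element)
Resizes occur just before inserting elements 2, 3, 5, 9, ...
Elements copied at each resize: 1 + 2 + 4 + 8 + 16 + 32 + 64 + 128 + 256 + 512 + 1024 + 2048 + 4096 + 8192 + 16384 + 32768 + 65536 + 131072
Sum of copies = 262143 (geometric series: 2^k - 1)
Total = 140012 + 262143 = 402155


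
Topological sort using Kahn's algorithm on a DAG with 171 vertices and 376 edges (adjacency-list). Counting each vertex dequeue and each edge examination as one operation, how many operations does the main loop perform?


Kahn's algorithm:
  1. Compute in-degrees: O(V + E)
  2. Process queue: each vertex dequeued once (O(V))
     each edge examined once (O(E))
Total = V + E = 171 + 376 = 547


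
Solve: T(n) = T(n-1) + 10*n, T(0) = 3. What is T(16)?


Expanding the recurrence:
T(16) = T(15) + 10*16
       = T(14) + 10*15 + 10*16
       ...
       = T(0) + 10*(1 + 2 + ... + 16)
       = 3 + 10 * 16*17/2
       = 3 + 10 * 136
       = 3 + 1360 = 1363


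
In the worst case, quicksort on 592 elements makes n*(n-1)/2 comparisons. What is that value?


Sum of comparisons per partition:
591 + 590 + ... + 1 + 0
= 592 * (592 - 1) / 2
= 592 * 591 / 2
= 174936


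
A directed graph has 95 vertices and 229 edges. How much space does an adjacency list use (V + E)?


Adjacency list: one list head per vertex + one entry per edge
Vertex heads: 95
Edge entries: 229
Total = 95 + 229 = 324


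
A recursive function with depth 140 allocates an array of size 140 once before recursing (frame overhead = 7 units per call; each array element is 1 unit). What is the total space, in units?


Array allocation: 140 units (allocated once)
Stack frames: 140 deep * 7 per frame = 980 units
Total = 140 + 980 = 1120


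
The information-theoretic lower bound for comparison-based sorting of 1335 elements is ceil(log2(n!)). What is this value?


A binary decision tree of height h has at most 2^h leaves and needs at least n! of them, so h >= ceil(log2(n!)).
1335! is far too large to multiply out, so use Stirling's series:
  ln(n!) ~ n ln n - n + (1/2) ln(2 pi n) + 1/(12n)  (error below 1/(360 n^3), negligible here)
  ln(1335) = 7.1966866
  n ln n = 1335 * 7.1966866 = 9607.5766
  (1/2) ln(2 pi * 1335) = (1/2) ln(8388.0524) = 4.5173
  1/(12*1335) = 0.0001
  ln(1335!) ~ 9607.5766 - 1335 + 4.5173 + 0.0001 = 8277.0940
Convert to base 2: log2(1335!) = 8277.0940 / ln 2 = 8277.0940 / 0.69314718 = 11941.3225
ceil(11941.3225) = 11942


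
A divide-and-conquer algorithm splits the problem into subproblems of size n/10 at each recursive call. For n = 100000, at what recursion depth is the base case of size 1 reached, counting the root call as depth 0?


At each depth, the problem size is divided by 10:
  Depth 0: problem size = 100000
  Depth 1: problem size = 10000
  Depth 2: problem size = 1000
  Depth 3: problem size = 100
  Depth 4: problem size = 10
  Depth 5: problem size = 1 (base case)
The base case is reached at depth log_10(100000) = 5 (the tree has 6 levels counting depth 0, but the depth asked for is 5).
Recursion depth = 5


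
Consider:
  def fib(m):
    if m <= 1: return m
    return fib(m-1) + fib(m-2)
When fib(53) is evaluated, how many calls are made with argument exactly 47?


Let N(m) = number of times fib(m) is called while evaluating fib(53).
N(53) = 1 (the initial call).
N(52) = 1 (only fib(53) calls it).
For 1 <= m <= 51: fib(m) is called by fib(m+1) and fib(m+2), so
  N(m) = N(m+1) + N(m+2).
fib(0) is called only by fib(2), so N(0) = N(2).
Walk down from m=53:
  N(53)=1, N(52)=1, N(51)=2, N(50)=3, N(49)=5, N(48)=8, N(47)=13
N(47) = 13


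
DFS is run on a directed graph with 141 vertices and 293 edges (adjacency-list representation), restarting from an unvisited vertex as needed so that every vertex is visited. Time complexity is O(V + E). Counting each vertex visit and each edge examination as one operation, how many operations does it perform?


A full DFS traversal processes each vertex exactly once (push/pop on stack).
Each directed edge is examined once.
V = 141, E = 293
V + E = 434


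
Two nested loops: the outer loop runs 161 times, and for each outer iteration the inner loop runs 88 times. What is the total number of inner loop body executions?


Outer loop: 161 iterations
Inner loop: 88 iterations per outer iteration
Total = 161 * 88 = 14168


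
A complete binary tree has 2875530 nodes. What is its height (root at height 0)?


In a complete binary tree, level k holds nodes 2^k .. 2^(k+1)-1 (1-indexed).
Height = floor(log2(n)) = floor(log2(2875530)) = 21
Check: 2^21 = 2097152 <= 2875530 < 4194304 = 2^22


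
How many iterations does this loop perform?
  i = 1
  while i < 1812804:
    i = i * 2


The loop variable doubles each iteration:
i = 1 -> 2 -> 4 -> 8 -> 16 -> 32 -> 64 -> 128 -> 256 -> 512 -> 1024 -> 2048 -> 4096 -> 8192 -> 16384 -> 32768 -> 65536 -> 131072 -> 262144 -> 524288 -> 1048576 -> 2097152 (stop, 2097152 >= 1812804)
Number of doublings = ceil(log2(1812804)) = 21


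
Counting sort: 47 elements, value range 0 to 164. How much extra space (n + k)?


n = 47 (output array)
k = 165 (count array for 165 distinct values)
Extra space = 47 + 165 = 212


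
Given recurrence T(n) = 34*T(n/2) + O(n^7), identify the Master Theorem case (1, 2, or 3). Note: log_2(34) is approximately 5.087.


Master Theorem parameters: a=34, b=2, c=7
log_b(a) = 5.087
Compare b^c with a: 2^7 = 128 > 34, so c > log_b(a).
Comparing c=7 vs log_b(a)=5.087:
7 > 5.087 => Case 3
Result: T(n) = O(n^7)
Master Theorem case = 3


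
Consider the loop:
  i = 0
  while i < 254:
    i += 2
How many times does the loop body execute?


Starting at i = 0, each iteration adds 2.
Iterations until i >= 254:
  Iteration 1: i = 0 -> i = 2
  Iteration 2: i = 2 -> i = 4
  Iteration 3: i = 4 -> i = 6
  Iteration 4: i = 6 -> i = 8
  Iteration 5: i = 8 -> i = 10
  Iteration 6: i = 10 -> i = 12
  Iteration 7: i = 12 -> i = 14
  Iteration 8: i = 14 -> i = 16
  ... continuing ...
Total iterations = ceil(254/2) = 127


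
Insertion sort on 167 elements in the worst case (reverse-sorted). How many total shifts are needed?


In the worst case (reverse-sorted), each element shifts past all previous:
  Element 1: 1 shifts
  Element 2: 2 shifts
  Element 3: 3 shifts
  Element 4: 4 shifts
  Element 5: 5 shifts
  ...
  Element 166: 166 shifts
Total = 1 + 2 + ... + 166
= 167*(167-1)/2 = 13861


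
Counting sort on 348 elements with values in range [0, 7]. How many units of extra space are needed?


Output array size: 348 (to store sorted result)
Count array size: 8 (one slot per possible value, range 0 to 7)
Total extra space = 348 + 8 = 356


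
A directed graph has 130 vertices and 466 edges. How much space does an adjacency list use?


Adjacency list: one list head per vertex + one entry per edge
Vertex heads: 130
Edge entries: 466
Total = 130 + 466 = 596


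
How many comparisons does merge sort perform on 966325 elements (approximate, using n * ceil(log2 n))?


Recursion depth: ceil(log2(966325)) = 20
Each recursion level merges n = 966325 elements
Total = 966325 * 20 = 19326500


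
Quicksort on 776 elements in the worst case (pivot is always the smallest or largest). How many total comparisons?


In the worst case, each partition step picks the worst pivot:
  Partition 1: 775 comparisons (n-1 elements to compare)
  Partition 2: 774 comparisons
  Partition 3: 773 comparisons
  Partition 4: 772 comparisons
  Partition 5: 771 comparisons
  ...
  Last partition: 0 comparisons
Total = (n-1) + (n-2) + ... + 1 + 0 = n*(n-1)/2
= 776*775/2 = 300700


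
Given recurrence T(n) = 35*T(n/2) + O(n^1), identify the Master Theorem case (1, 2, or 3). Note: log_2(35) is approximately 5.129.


Master Theorem parameters: a=35, b=2, c=1
log_b(a) = 5.129
Compare b^c with a: 2^1 = 2 < 35, so c < log_b(a).
Comparing c=1 vs log_b(a)=5.129:
1 < 5.129 => Case 1
Result: T(n) = O(n^(log_2 35)) ~ O(n^5.129)
Master Theorem case = 1


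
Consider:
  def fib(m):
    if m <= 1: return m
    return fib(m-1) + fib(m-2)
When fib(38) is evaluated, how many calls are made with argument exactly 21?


Let N(m) = number of times fib(m) is called while evaluating fib(38).
N(38) = 1 (the initial call).
N(37) = 1 (only fib(38) calls it).
For 1 <= m <= 36: fib(m) is called by fib(m+1) and fib(m+2), so
  N(m) = N(m+1) + N(m+2).
fib(0) is called only by fib(2), so N(0) = N(2).
Walk down from m=38:
  N(38)=1, N(37)=1, N(36)=2, N(35)=3, N(34)=5, N(33)=8, N(32)=13, N(31)=21, N(30)=34, N(29)=55, N(28)=89, N(27)=144, N(26)=233, N(25)=377, N(24)=610, N(23)=987, N(22)=1597, N(21)=2584
N(21) = 2584


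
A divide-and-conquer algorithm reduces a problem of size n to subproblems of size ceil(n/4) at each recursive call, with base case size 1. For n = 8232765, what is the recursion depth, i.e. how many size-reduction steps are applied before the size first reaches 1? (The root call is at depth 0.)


Each step divides the size by 4 (rounding up); after k steps the size is ceil(n/4^k), which equals 1 exactly when 4^k >= n.
So the depth is the smallest k with 4^k >= 8232765, i.e. ceil(log_4(8232765)).
4^11 = 4194304 < 8232765 <= 16777216 = 4^12
Recursion depth = 12


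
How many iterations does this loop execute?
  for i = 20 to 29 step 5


The loop variable i takes values starting at 20 and increments by 5 each iteration.
Sequence: i = 20, 25
The upper bound 29 is inclusive, so the count is floor((last - first) / step) + 1:
floor((29 - 20) / 5) + 1 = floor(9/5) + 1 = 1 + 1 = 2


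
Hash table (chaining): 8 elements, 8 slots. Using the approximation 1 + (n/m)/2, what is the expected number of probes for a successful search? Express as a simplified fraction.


Computing expected probes:
alpha = 8/8
= 1 + alpha/2
= 1 + 8/(2*8)
= (2*8 + 8) / (2*8)
= 24/16 = 3/2


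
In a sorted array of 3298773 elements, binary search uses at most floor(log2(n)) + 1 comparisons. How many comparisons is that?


Halving sequence: 3298773 -> 1649386 -> 824693 -> 412346 -> 206173 -> 103086 -> 51543 -> 25771 -> 12885 -> 6442 -> 3221 -> 1610 -> 805 -> 402 -> 201 -> 100 -> 50 -> 25 -> 12 -> 6 -> 3 -> 1
Number of halvings = 21
Max comparisons = 21 + 1 = 22


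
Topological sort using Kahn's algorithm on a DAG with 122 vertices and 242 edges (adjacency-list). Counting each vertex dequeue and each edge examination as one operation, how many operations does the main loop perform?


Kahn's algorithm:
  1. Compute in-degrees: O(V + E)
  2. Process queue: each vertex dequeued once (O(V))
     each edge examined once (O(E))
Total = V + E = 122 + 242 = 364


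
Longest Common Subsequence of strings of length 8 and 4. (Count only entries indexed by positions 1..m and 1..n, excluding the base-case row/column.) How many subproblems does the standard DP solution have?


DP table indexed by positions in both strings.
First string: 8 positions
Second string: 4 positions
Total = 8 * 4 = 32


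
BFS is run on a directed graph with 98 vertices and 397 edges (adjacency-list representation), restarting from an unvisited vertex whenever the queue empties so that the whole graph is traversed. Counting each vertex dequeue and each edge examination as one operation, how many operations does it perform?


A full BFS traversal dequeues each vertex exactly once and examines each directed edge exactly once.
V = 98 (vertex processing cost)
E = 397 (edge examination cost)
Total operations proportional to V + E = 98 + 397 = 495


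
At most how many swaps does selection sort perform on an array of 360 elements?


Each of the 359 passes places one element in its final position.
Pass 1: swap minimum into position 0
Pass 2: swap minimum of remaining into position 1
...
Pass 359: last two elements, one swap
Maximum swaps = 360 - 1 = 359


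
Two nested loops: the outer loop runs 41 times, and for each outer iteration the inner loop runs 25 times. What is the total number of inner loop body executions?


Outer loop: 41 iterations
Inner loop: 25 iterations per outer iteration
Total = 41 * 25 = 1025


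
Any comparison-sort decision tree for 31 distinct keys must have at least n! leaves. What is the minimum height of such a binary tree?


A binary decision tree of height h has at most 2^h leaves and needs at least n! of them, so h >= ceil(log2(n!)).
31! is far too large to multiply out, so use Stirling's series:
  ln(n!) ~ n ln n - n + (1/2) ln(2 pi n) + 1/(12n)  (error below 1/(360 n^3), negligible here)
  ln(31) = 3.4339872
  n ln n = 31 * 3.4339872 = 106.4536
  (1/2) ln(2 pi * 31) = (1/2) ln(194.7787) = 2.6359
  1/(12*31) = 0.0027
  ln(31!) ~ 106.4536 - 31 + 2.6359 + 0.0027 = 78.0922
Convert to base 2: log2(31!) = 78.0922 / ln 2 = 78.0922 / 0.69314718 = 112.6632
ceil(112.6632) = 113


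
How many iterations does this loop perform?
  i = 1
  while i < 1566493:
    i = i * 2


The loop variable doubles each iteration:
i = 1 -> 2 -> 4 -> 8 -> 16 -> 32 -> 64 -> 128 -> 256 -> 512 -> 1024 -> 2048 -> 4096 -> 8192 -> 16384 -> 32768 -> 65536 -> 131072 -> 262144 -> 524288 -> 1048576 -> 2097152 (stop, 2097152 >= 1566493)
Number of doublings = ceil(log2(1566493)) = 21


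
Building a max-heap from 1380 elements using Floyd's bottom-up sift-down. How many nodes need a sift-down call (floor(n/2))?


In a heap of 1380 elements (0-indexed array):
  Last element index: 1379
  Parent of last element: floor((1379 - 1) / 2) = 689
  Internal nodes: indices 0 to 689
  Count = floor(1380/2) = 690


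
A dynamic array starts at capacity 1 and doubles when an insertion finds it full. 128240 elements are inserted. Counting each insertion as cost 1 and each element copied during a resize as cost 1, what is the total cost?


n = 128240
Insertion costs: 128240
Resizes copy 1, 2, 4, ... up to the largest power of 2 that is <= n-1 = 128239, i.e. 65536.
Copy costs = 1 + 2 + 4 + 8 + 16 + 32 + 64 + 128 + 256 + 512 + 1024 + 2048 + 4096 + 8192 + 16384 + 32768 + 65536 = 131071
Total = 128240 + 131071 = 259311


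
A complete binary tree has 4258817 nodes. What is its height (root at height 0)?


In a complete binary tree, level k holds nodes 2^k .. 2^(k+1)-1 (1-indexed).
Height = floor(log2(n)) = floor(log2(4258817)) = 22
Check: 2^22 = 4194304 <= 4258817 < 8388608 = 2^23


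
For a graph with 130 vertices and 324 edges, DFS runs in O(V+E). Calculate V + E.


A full DFS traversal visits each vertex once and examines each edge once.
V = 130
E = 324
Sum = 130 + 324 = 454


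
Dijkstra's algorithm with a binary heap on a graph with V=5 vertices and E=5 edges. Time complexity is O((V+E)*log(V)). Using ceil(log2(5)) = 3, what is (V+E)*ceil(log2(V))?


Dijkstra with a binary heap: each vertex is extracted once, each edge may relax once.
Each heap operation costs O(log V).
V + E = 5 + 5 = 10
ceil(log2(5)) = 3 (since 2^2 = 4 < 5 <= 8 = 2^3)
Total heap work = (V+E) * ceil(log2(V)) = 10 * 3 = 30


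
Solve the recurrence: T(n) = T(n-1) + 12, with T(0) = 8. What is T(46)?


Unrolling the recurrence:
T(46) = T(45) + 12
       = T(44) + 12 + 12
       = T(43) + 12*3
       ...
       = T(0) + 12*46
       = 8 + 552 = 560
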